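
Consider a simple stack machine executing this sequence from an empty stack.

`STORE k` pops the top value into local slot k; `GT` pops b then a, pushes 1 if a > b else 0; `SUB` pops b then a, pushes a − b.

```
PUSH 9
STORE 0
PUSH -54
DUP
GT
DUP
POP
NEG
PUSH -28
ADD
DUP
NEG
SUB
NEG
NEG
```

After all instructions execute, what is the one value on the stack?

-56

PUSH 9   : [9]
STORE 0  : []
PUSH -54 : [-54]
DUP      : [-54, -54]
GT       : [0]
DUP      : [0, 0]
POP      : [0]
NEG      : [0]
PUSH -28 : [0, -28]
ADD      : [-28]
DUP      : [-28, -28]
NEG      : [-28, 28]
SUB      : [-56]
NEG      : [56]
NEG      : [-56]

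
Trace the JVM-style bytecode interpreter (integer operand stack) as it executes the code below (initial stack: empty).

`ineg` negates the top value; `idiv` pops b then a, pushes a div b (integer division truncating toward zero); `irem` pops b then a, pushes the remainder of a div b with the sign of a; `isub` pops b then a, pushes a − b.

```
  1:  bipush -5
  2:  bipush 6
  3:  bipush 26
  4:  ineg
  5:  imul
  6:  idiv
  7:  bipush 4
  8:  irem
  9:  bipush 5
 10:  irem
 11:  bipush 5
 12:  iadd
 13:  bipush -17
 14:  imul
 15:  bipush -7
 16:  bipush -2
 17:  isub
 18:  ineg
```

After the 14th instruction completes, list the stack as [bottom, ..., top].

[-85]

bipush -5  -> [-5]
bipush 6   -> [-5, 6]
bipush 26  -> [-5, 6, 26]
ineg       -> [-5, 6, -26]
imul       -> [-5, -156]
idiv       -> [0]
bipush 4   -> [0, 4]
irem       -> [0]
bipush 5   -> [0, 5]
irem       -> [0]
bipush 5   -> [0, 5]
iadd       -> [5]
bipush -17 -> [5, -17]
imul       -> [-85]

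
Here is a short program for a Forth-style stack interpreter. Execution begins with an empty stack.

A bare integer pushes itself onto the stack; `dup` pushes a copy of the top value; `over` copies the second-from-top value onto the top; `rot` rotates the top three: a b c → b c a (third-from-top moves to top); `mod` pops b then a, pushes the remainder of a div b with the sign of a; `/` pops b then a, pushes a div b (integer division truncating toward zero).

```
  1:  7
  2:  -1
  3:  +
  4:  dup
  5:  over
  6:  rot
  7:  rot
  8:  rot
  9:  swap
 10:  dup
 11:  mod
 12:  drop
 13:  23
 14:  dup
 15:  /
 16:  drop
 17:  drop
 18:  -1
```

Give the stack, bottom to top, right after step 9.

[6, 6, 6]

7    -> [7]
-1   -> [7, -1]
+    -> [6]
dup  -> [6, 6]
over -> [6, 6, 6]
rot  -> [6, 6, 6]
rot  -> [6, 6, 6]
rot  -> [6, 6, 6]
swap -> [6, 6, 6]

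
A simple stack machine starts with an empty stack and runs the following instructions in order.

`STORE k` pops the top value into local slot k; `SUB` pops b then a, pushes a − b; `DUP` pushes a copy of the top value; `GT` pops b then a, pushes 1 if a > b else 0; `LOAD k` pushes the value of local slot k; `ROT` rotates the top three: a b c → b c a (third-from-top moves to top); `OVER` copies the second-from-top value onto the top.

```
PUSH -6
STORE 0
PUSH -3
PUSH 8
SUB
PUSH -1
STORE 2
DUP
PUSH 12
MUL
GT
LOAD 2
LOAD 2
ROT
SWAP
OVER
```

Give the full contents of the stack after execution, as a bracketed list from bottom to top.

PUSH -6 → -6
STORE 0 → (empty)
PUSH -3 → -3
PUSH 8  → -3 8
SUB     → -11
PUSH -1 → -11 -1
STORE 2 → -11
DUP     → -11 -11
PUSH 12 → -11 -11 12
MUL     → -11 -132
GT      → 1
LOAD 2  → 1 -1
LOAD 2  → 1 -1 -1
ROT     → -1 -1 1
SWAP    → -1 1 -1
OVER    → -1 1 -1 1

[-1, 1, -1, 1]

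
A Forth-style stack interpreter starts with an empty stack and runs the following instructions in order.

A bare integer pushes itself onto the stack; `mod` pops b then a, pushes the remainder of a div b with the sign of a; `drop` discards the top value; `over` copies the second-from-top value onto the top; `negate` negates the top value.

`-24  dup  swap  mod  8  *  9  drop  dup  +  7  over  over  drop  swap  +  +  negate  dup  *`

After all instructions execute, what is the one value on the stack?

49

-24    -> -24
dup    -> -24 -24
swap   -> -24 -24
mod    -> 0
8      -> 0 8
*      -> 0
9      -> 0 9
drop   -> 0
dup    -> 0 0
+      -> 0
7      -> 0 7
over   -> 0 7 0
over   -> 0 7 0 7
drop   -> 0 7 0
swap   -> 0 0 7
+      -> 0 7
+      -> 7
negate -> -7
dup    -> -7 -7
*      -> 49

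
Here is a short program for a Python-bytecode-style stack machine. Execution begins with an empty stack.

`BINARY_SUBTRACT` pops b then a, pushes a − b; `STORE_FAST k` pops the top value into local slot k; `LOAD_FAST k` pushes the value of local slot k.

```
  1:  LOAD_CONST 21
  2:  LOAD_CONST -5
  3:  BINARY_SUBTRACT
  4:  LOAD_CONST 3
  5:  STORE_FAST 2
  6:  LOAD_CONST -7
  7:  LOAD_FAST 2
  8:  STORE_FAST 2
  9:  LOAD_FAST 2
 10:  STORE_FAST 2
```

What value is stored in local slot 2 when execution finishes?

LOAD_CONST 21   : 21
LOAD_CONST -5   : 21 -5
BINARY_SUBTRACT : 26
LOAD_CONST 3    : 26 3
STORE_FAST 2    : 26
LOAD_CONST -7   : 26 -7
LOAD_FAST 2     : 26 -7 3
STORE_FAST 2    : 26 -7
LOAD_FAST 2     : 26 -7 3
STORE_FAST 2    : 26 -7

3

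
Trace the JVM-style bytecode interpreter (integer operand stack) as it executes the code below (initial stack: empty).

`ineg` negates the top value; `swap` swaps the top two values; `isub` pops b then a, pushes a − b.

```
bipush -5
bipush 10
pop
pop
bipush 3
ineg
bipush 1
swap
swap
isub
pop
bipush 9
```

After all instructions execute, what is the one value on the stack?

9

bipush -5 -> -5
bipush 10 -> -5 10
pop       -> -5
pop       -> (empty)
bipush 3  -> 3
ineg      -> -3
bipush 1  -> -3 1
swap      -> 1 -3
swap      -> -3 1
isub      -> -4
pop       -> (empty)
bipush 9  -> 9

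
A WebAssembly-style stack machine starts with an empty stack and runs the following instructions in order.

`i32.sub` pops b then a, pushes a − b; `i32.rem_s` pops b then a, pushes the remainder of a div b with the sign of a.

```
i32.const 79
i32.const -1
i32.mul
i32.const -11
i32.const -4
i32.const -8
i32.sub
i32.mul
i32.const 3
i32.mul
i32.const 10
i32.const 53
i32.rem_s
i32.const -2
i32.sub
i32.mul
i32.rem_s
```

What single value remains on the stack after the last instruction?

i32.const 79  : [79]
i32.const -1  : [79, -1]
i32.mul       : [-79]
i32.const -11 : [-79, -11]
i32.const -4  : [-79, -11, -4]
i32.const -8  : [-79, -11, -4, -8]
i32.sub       : [-79, -11, 4]
i32.mul       : [-79, -44]
i32.const 3   : [-79, -44, 3]
i32.mul       : [-79, -132]
i32.const 10  : [-79, -132, 10]
i32.const 53  : [-79, -132, 10, 53]
i32.rem_s     : [-79, -132, 10]
i32.const -2  : [-79, -132, 10, -2]
i32.sub       : [-79, -132, 12]
i32.mul       : [-79, -1584]
i32.rem_s     : [-79]

-79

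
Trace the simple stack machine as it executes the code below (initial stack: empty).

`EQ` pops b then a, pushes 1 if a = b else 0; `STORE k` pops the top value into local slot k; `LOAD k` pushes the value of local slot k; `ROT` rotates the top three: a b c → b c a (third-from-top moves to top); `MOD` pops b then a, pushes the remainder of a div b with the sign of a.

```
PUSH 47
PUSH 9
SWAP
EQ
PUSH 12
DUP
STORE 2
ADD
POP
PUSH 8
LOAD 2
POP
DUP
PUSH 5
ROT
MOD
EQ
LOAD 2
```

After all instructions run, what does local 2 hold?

12

PUSH 47  47
PUSH 9   47 9
SWAP     9 47
EQ       0
PUSH 12  0 12
DUP      0 12 12
STORE 2  0 12
ADD      12
POP      (empty)
PUSH 8   8
LOAD 2   8 12
POP      8
DUP      8 8
PUSH 5   8 8 5
ROT      8 5 8
MOD      8 5
EQ       0
LOAD 2   0 12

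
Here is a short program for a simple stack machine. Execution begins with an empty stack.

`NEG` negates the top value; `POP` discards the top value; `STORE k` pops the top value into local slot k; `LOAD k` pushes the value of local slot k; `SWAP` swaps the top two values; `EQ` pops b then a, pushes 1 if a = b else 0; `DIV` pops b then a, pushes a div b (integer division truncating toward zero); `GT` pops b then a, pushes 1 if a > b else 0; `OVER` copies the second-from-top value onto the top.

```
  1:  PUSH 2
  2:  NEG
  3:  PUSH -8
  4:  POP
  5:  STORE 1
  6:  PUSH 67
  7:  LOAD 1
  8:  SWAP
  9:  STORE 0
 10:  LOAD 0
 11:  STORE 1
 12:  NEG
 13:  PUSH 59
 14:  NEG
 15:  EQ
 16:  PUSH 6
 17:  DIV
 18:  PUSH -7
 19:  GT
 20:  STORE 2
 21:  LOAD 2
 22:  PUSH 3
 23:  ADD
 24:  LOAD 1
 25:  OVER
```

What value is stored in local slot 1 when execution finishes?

PUSH 2  → 2
NEG     → -2
PUSH -8 → -2 -8
POP     → -2
STORE 1 → (empty)
PUSH 67 → 67
LOAD 1  → 67 -2
SWAP    → -2 67
STORE 0 → -2
LOAD 0  → -2 67
STORE 1 → -2
NEG     → 2
PUSH 59 → 2 59
NEG     → 2 -59
EQ      → 0
PUSH 6  → 0 6
DIV     → 0
PUSH -7 → 0 -7
GT      → 1
STORE 2 → (empty)
LOAD 2  → 1
PUSH 3  → 1 3
ADD     → 4
LOAD 1  → 4 67
OVER    → 4 67 4

67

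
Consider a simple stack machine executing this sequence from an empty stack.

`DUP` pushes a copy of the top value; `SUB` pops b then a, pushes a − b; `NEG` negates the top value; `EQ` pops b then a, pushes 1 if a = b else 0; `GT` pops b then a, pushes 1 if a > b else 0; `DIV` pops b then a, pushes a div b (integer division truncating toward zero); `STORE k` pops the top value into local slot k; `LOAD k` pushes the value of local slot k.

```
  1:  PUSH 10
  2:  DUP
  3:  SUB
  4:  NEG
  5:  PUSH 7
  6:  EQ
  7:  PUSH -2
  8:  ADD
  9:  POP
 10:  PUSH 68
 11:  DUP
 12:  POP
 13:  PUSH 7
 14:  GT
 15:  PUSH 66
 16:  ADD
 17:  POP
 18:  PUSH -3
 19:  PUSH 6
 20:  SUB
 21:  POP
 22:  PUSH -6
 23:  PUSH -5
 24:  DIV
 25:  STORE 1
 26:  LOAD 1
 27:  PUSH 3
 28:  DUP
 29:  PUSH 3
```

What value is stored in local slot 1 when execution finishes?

1

PUSH 10 : 10
DUP     : 10 10
SUB     : 0
NEG     : 0
PUSH 7  : 0 7
EQ      : 0
PUSH -2 : 0 -2
ADD     : -2
POP     : (empty)
PUSH 68 : 68
DUP     : 68 68
POP     : 68
PUSH 7  : 68 7
GT      : 1
PUSH 66 : 1 66
ADD     : 67
POP     : (empty)
PUSH -3 : -3
PUSH 6  : -3 6
SUB     : -9
POP     : (empty)
PUSH -6 : -6
PUSH -5 : -6 -5
DIV     : 1
STORE 1 : (empty)
LOAD 1  : 1
PUSH 3  : 1 3
DUP     : 1 3 3
PUSH 3  : 1 3 3 3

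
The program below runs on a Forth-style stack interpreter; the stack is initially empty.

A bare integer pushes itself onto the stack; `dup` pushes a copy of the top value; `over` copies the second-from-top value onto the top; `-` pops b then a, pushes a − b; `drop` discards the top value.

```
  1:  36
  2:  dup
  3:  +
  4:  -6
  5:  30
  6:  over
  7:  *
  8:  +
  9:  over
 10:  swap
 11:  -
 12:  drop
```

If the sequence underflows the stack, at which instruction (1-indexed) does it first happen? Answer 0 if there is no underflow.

36    [36]
dup   [36, 36]
+     [72]
-6    [72, -6]
30    [72, -6, 30]
over  [72, -6, 30, -6]
*     [72, -6, -180]
+     [72, -186]
over  [72, -186, 72]
swap  [72, 72, -186]
-     [72, 258]
drop  [72]

0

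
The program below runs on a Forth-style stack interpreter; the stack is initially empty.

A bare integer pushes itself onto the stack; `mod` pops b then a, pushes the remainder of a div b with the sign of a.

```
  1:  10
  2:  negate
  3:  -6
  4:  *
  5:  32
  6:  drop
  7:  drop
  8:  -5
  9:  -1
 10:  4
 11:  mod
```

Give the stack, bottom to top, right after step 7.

10      10
negate  -10
-6      -10 -6
*       60
32      60 32
drop    60
drop    (empty)

[]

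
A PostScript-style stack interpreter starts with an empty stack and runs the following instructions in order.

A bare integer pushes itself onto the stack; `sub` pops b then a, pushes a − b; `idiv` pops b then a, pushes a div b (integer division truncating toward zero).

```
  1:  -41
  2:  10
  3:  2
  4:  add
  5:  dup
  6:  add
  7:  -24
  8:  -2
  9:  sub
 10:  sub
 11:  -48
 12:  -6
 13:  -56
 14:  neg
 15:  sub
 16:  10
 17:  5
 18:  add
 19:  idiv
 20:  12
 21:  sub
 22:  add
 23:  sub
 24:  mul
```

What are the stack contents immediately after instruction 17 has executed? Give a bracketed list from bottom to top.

[-41, 46, -48, -62, 10, 5]

-41  -41
10   -41 10
2    -41 10 2
add  -41 12
dup  -41 12 12
add  -41 24
-24  -41 24 -24
-2   -41 24 -24 -2
sub  -41 24 -22
sub  -41 46
-48  -41 46 -48
-6   -41 46 -48 -6
-56  -41 46 -48 -6 -56
neg  -41 46 -48 -6 56
sub  -41 46 -48 -62
10   -41 46 -48 -62 10
5    -41 46 -48 -62 10 5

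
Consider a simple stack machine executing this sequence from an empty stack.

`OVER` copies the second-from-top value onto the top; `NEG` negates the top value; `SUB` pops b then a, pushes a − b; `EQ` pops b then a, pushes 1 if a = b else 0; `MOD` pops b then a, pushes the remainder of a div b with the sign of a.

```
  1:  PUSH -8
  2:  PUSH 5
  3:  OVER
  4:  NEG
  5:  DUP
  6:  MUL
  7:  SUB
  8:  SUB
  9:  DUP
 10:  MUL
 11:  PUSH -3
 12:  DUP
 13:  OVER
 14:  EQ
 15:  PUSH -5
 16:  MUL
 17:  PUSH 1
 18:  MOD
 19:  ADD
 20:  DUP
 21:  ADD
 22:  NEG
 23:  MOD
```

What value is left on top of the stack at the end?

3

PUSH -8 -> [-8]
PUSH 5  -> [-8, 5]
OVER    -> [-8, 5, -8]
NEG     -> [-8, 5, 8]
DUP     -> [-8, 5, 8, 8]
MUL     -> [-8, 5, 64]
SUB     -> [-8, -59]
SUB     -> [51]
DUP     -> [51, 51]
MUL     -> [2601]
PUSH -3 -> [2601, -3]
DUP     -> [2601, -3, -3]
OVER    -> [2601, -3, -3, -3]
EQ      -> [2601, -3, 1]
PUSH -5 -> [2601, -3, 1, -5]
MUL     -> [2601, -3, -5]
PUSH 1  -> [2601, -3, -5, 1]
MOD     -> [2601, -3, 0]
ADD     -> [2601, -3]
DUP     -> [2601, -3, -3]
ADD     -> [2601, -6]
NEG     -> [2601, 6]
MOD     -> [3]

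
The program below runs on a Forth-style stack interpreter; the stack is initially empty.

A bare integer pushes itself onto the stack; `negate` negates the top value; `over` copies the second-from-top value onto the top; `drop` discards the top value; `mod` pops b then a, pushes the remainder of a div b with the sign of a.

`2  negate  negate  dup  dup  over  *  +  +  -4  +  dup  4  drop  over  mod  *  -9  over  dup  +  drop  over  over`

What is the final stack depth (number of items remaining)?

2      : [2]
negate : [-2]
negate : [2]
dup    : [2, 2]
dup    : [2, 2, 2]
over   : [2, 2, 2, 2]
*      : [2, 2, 4]
+      : [2, 6]
+      : [8]
-4     : [8, -4]
+      : [4]
dup    : [4, 4]
4      : [4, 4, 4]
drop   : [4, 4]
over   : [4, 4, 4]
mod    : [4, 0]
*      : [0]
-9     : [0, -9]
over   : [0, -9, 0]
dup    : [0, -9, 0, 0]
+      : [0, -9, 0]
drop   : [0, -9]
over   : [0, -9, 0]
over   : [0, -9, 0, -9]

4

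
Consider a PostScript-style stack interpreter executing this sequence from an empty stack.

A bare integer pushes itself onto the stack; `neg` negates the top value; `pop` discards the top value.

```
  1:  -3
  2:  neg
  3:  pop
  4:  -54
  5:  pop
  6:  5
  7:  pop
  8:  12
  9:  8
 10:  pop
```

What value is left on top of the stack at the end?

12

-3  : [-3]
neg : [3]
pop : []
-54 : [-54]
pop : []
5   : [5]
pop : []
12  : [12]
8   : [12, 8]
pop : [12]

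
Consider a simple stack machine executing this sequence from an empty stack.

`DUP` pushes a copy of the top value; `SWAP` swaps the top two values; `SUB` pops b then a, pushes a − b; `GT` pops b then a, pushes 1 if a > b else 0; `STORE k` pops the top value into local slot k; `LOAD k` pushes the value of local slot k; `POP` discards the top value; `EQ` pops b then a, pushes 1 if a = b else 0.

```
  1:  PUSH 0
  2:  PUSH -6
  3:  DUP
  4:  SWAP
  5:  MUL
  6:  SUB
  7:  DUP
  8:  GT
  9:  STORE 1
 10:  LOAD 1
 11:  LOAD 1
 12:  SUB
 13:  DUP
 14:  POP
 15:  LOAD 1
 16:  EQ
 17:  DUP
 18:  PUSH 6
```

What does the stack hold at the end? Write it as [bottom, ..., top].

[1, 1, 6]

PUSH 0  -> [0]
PUSH -6 -> [0, -6]
DUP     -> [0, -6, -6]
SWAP    -> [0, -6, -6]
MUL     -> [0, 36]
SUB     -> [-36]
DUP     -> [-36, -36]
GT      -> [0]
STORE 1 -> []
LOAD 1  -> [0]
LOAD 1  -> [0, 0]
SUB     -> [0]
DUP     -> [0, 0]
POP     -> [0]
LOAD 1  -> [0, 0]
EQ      -> [1]
DUP     -> [1, 1]
PUSH 6  -> [1, 1, 6]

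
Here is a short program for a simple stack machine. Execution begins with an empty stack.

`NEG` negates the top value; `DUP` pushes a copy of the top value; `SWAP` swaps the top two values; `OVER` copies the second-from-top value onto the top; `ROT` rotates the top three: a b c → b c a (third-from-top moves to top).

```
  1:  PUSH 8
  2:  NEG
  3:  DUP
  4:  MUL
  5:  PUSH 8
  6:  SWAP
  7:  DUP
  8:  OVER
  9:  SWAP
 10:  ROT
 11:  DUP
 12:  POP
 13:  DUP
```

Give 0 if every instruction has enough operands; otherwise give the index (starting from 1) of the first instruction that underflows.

0

PUSH 8 -> [8]
NEG    -> [-8]
DUP    -> [-8, -8]
MUL    -> [64]
PUSH 8 -> [64, 8]
SWAP   -> [8, 64]
DUP    -> [8, 64, 64]
OVER   -> [8, 64, 64, 64]
SWAP   -> [8, 64, 64, 64]
ROT    -> [8, 64, 64, 64]
DUP    -> [8, 64, 64, 64, 64]
POP    -> [8, 64, 64, 64]
DUP    -> [8, 64, 64, 64, 64]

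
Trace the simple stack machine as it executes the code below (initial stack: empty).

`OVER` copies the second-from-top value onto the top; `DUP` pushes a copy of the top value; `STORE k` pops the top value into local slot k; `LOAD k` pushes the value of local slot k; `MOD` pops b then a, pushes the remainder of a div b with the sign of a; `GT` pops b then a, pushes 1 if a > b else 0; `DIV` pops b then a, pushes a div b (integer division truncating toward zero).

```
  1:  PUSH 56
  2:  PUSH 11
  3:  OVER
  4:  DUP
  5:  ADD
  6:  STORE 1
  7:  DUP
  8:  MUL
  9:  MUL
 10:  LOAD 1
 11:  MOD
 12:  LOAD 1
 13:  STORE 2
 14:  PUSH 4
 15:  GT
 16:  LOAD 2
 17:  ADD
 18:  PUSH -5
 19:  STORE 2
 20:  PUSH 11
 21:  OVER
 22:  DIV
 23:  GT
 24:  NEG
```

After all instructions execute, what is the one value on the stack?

-1

PUSH 56 : [56]
PUSH 11 : [56, 11]
OVER    : [56, 11, 56]
DUP     : [56, 11, 56, 56]
ADD     : [56, 11, 112]
STORE 1 : [56, 11]
DUP     : [56, 11, 11]
MUL     : [56, 121]
MUL     : [6776]
LOAD 1  : [6776, 112]
MOD     : [56]
LOAD 1  : [56, 112]
STORE 2 : [56]
PUSH 4  : [56, 4]
GT      : [1]
LOAD 2  : [1, 112]
ADD     : [113]
PUSH -5 : [113, -5]
STORE 2 : [113]
PUSH 11 : [113, 11]
OVER    : [113, 11, 113]
DIV     : [113, 0]
GT      : [1]
NEG     : [-1]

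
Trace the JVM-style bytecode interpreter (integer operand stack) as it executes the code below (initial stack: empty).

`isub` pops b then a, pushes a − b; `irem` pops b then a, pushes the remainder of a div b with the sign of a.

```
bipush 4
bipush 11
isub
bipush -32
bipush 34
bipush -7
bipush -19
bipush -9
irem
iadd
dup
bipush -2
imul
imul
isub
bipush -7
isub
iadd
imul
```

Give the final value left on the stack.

-959

bipush 4   -> [4]
bipush 11  -> [4, 11]
isub       -> [-7]
bipush -32 -> [-7, -32]
bipush 34  -> [-7, -32, 34]
bipush -7  -> [-7, -32, 34, -7]
bipush -19 -> [-7, -32, 34, -7, -19]
bipush -9  -> [-7, -32, 34, -7, -19, -9]
irem       -> [-7, -32, 34, -7, -1]
iadd       -> [-7, -32, 34, -8]
dup        -> [-7, -32, 34, -8, -8]
bipush -2  -> [-7, -32, 34, -8, -8, -2]
imul       -> [-7, -32, 34, -8, 16]
imul       -> [-7, -32, 34, -128]
isub       -> [-7, -32, 162]
bipush -7  -> [-7, -32, 162, -7]
isub       -> [-7, -32, 169]
iadd       -> [-7, 137]
imul       -> [-959]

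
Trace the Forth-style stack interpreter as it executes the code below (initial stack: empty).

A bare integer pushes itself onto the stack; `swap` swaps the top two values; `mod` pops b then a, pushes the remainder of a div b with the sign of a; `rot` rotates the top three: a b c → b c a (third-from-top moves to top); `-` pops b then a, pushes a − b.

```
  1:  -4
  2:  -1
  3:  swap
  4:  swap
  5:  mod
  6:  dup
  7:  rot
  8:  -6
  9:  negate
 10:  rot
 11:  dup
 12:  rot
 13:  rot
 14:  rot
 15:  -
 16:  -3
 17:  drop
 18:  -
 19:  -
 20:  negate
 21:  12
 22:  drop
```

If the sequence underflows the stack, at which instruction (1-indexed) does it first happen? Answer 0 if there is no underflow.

-4    -4
-1    -4 -1
swap  -1 -4
swap  -4 -1
mod   0
dup   0 0
rot  — needs 3 operands, stack has 2 → underflow

7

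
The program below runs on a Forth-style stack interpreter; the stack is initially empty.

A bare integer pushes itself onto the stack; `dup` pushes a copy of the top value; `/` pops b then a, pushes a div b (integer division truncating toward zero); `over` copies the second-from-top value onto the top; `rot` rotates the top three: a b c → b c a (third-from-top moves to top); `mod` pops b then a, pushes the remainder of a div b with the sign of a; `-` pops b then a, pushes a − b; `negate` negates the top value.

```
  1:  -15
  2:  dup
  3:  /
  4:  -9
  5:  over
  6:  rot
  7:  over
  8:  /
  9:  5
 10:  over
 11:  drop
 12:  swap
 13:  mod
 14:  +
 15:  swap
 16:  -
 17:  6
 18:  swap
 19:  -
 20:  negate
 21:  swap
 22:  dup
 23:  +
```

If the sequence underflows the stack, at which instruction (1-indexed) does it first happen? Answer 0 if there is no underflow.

21

-15    -> [-15]
dup    -> [-15, -15]
/      -> [1]
-9     -> [1, -9]
over   -> [1, -9, 1]
rot    -> [-9, 1, 1]
over   -> [-9, 1, 1, 1]
/      -> [-9, 1, 1]
5      -> [-9, 1, 1, 5]
over   -> [-9, 1, 1, 5, 1]
drop   -> [-9, 1, 1, 5]
swap   -> [-9, 1, 5, 1]
mod    -> [-9, 1, 0]
+      -> [-9, 1]
swap   -> [1, -9]
-      -> [10]
6      -> [10, 6]
swap   -> [6, 10]
-      -> [-4]
negate -> [4]
swap  — needs 2 operands, stack has 1 → underflow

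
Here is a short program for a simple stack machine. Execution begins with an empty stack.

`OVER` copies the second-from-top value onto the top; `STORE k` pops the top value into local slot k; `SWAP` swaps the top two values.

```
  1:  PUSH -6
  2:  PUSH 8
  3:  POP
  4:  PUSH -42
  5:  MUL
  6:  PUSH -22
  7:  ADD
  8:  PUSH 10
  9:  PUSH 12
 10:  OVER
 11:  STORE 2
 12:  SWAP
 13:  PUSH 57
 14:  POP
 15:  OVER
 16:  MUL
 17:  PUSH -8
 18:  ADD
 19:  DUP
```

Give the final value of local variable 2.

10

PUSH -6  -> -6
PUSH 8   -> -6 8
POP      -> -6
PUSH -42 -> -6 -42
MUL      -> 252
PUSH -22 -> 252 -22
ADD      -> 230
PUSH 10  -> 230 10
PUSH 12  -> 230 10 12
OVER     -> 230 10 12 10
STORE 2  -> 230 10 12
SWAP     -> 230 12 10
PUSH 57  -> 230 12 10 57
POP      -> 230 12 10
OVER     -> 230 12 10 12
MUL      -> 230 12 120
PUSH -8  -> 230 12 120 -8
ADD      -> 230 12 112
DUP      -> 230 12 112 112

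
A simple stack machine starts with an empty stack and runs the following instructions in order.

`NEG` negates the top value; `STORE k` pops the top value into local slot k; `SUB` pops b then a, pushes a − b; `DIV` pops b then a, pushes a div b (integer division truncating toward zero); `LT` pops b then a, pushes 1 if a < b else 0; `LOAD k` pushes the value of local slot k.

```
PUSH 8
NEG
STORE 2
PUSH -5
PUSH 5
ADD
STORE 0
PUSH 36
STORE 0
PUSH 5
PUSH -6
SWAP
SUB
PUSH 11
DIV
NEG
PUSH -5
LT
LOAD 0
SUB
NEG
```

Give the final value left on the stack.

PUSH 8   8
NEG      -8
STORE 2  (empty)
PUSH -5  -5
PUSH 5   -5 5
ADD      0
STORE 0  (empty)
PUSH 36  36
STORE 0  (empty)
PUSH 5   5
PUSH -6  5 -6
SWAP     -6 5
SUB      -11
PUSH 11  -11 11
DIV      -1
NEG      1
PUSH -5  1 -5
LT       0
LOAD 0   0 36
SUB      -36
NEG      36

36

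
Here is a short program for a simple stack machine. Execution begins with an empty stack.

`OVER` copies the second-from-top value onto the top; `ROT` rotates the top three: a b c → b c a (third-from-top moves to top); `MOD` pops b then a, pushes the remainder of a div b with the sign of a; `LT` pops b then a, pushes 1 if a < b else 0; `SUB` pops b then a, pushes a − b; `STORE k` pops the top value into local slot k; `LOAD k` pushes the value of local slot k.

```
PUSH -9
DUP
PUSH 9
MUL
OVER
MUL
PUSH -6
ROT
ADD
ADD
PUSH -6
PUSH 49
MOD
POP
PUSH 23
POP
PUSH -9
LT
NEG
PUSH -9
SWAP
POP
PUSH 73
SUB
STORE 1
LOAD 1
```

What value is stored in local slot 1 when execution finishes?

-82

PUSH -9 → [-9]
DUP     → [-9, -9]
PUSH 9  → [-9, -9, 9]
MUL     → [-9, -81]
OVER    → [-9, -81, -9]
MUL     → [-9, 729]
PUSH -6 → [-9, 729, -6]
ROT     → [729, -6, -9]
ADD     → [729, -15]
ADD     → [714]
PUSH -6 → [714, -6]
PUSH 49 → [714, -6, 49]
MOD     → [714, -6]
POP     → [714]
PUSH 23 → [714, 23]
POP     → [714]
PUSH -9 → [714, -9]
LT      → [0]
NEG     → [0]
PUSH -9 → [0, -9]
SWAP    → [-9, 0]
POP     → [-9]
PUSH 73 → [-9, 73]
SUB     → [-82]
STORE 1 → []
LOAD 1  → [-82]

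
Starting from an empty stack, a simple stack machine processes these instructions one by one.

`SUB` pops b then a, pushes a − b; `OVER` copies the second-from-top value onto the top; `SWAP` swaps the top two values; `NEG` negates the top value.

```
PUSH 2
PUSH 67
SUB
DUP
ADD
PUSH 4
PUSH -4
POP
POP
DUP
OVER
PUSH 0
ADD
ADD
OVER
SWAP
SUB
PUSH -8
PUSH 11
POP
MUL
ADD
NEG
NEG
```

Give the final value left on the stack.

-1170

PUSH 2  -> [2]
PUSH 67 -> [2, 67]
SUB     -> [-65]
DUP     -> [-65, -65]
ADD     -> [-130]
PUSH 4  -> [-130, 4]
PUSH -4 -> [-130, 4, -4]
POP     -> [-130, 4]
POP     -> [-130]
DUP     -> [-130, -130]
OVER    -> [-130, -130, -130]
PUSH 0  -> [-130, -130, -130, 0]
ADD     -> [-130, -130, -130]
ADD     -> [-130, -260]
OVER    -> [-130, -260, -130]
SWAP    -> [-130, -130, -260]
SUB     -> [-130, 130]
PUSH -8 -> [-130, 130, -8]
PUSH 11 -> [-130, 130, -8, 11]
POP     -> [-130, 130, -8]
MUL     -> [-130, -1040]
ADD     -> [-1170]
NEG     -> [1170]
NEG     -> [-1170]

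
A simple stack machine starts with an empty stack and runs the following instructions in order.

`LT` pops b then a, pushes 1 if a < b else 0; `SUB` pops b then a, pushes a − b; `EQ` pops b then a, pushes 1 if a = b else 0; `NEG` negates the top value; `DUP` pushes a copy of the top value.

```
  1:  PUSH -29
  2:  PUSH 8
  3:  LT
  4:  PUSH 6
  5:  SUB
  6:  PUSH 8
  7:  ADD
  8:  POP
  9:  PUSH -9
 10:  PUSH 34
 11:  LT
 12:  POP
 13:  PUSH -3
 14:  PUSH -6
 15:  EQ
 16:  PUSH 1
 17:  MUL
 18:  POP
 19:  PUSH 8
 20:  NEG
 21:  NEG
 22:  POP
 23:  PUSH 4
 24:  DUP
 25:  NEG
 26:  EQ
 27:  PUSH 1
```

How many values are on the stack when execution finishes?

2

PUSH -29 -> [-29]
PUSH 8   -> [-29, 8]
LT       -> [1]
PUSH 6   -> [1, 6]
SUB      -> [-5]
PUSH 8   -> [-5, 8]
ADD      -> [3]
POP      -> []
PUSH -9  -> [-9]
PUSH 34  -> [-9, 34]
LT       -> [1]
POP      -> []
PUSH -3  -> [-3]
PUSH -6  -> [-3, -6]
EQ       -> [0]
PUSH 1   -> [0, 1]
MUL      -> [0]
POP      -> []
PUSH 8   -> [8]
NEG      -> [-8]
NEG      -> [8]
POP      -> []
PUSH 4   -> [4]
DUP      -> [4, 4]
NEG      -> [4, -4]
EQ       -> [0]
PUSH 1   -> [0, 1]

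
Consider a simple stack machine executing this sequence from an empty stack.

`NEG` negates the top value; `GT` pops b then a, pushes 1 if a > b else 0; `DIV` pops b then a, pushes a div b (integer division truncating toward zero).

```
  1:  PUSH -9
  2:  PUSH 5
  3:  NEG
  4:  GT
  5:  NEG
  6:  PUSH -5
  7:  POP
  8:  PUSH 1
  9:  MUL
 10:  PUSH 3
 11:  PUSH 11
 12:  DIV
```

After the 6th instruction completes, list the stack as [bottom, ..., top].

[0, -5]

PUSH -9  [-9]
PUSH 5   [-9, 5]
NEG      [-9, -5]
GT       [0]
NEG      [0]
PUSH -5  [0, -5]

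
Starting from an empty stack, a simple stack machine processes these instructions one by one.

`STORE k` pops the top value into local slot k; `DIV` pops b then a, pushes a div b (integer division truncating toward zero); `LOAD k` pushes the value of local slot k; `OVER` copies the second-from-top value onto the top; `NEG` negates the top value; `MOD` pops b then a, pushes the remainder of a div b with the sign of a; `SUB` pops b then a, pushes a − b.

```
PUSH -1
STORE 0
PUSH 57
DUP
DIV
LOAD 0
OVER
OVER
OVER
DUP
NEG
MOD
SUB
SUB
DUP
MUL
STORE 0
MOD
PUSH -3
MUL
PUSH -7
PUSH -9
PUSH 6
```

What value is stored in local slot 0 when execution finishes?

4

PUSH -1 → [-1]
STORE 0 → []
PUSH 57 → [57]
DUP     → [57, 57]
DIV     → [1]
LOAD 0  → [1, -1]
OVER    → [1, -1, 1]
OVER    → [1, -1, 1, -1]
OVER    → [1, -1, 1, -1, 1]
DUP     → [1, -1, 1, -1, 1, 1]
NEG     → [1, -1, 1, -1, 1, -1]
MOD     → [1, -1, 1, -1, 0]
SUB     → [1, -1, 1, -1]
SUB     → [1, -1, 2]
DUP     → [1, -1, 2, 2]
MUL     → [1, -1, 4]
STORE 0 → [1, -1]
MOD     → [0]
PUSH -3 → [0, -3]
MUL     → [0]
PUSH -7 → [0, -7]
PUSH -9 → [0, -7, -9]
PUSH 6  → [0, -7, -9, 6]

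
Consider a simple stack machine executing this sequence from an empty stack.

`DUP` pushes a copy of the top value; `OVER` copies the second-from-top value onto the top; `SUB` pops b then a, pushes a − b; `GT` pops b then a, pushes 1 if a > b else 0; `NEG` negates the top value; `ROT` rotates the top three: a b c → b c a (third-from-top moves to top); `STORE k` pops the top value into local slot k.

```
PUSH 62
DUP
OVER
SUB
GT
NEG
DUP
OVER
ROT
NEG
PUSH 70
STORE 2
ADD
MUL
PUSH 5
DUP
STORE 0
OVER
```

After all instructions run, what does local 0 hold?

5

PUSH 62 → 62
DUP     → 62 62
OVER    → 62 62 62
SUB     → 62 0
GT      → 1
NEG     → -1
DUP     → -1 -1
OVER    → -1 -1 -1
ROT     → -1 -1 -1
NEG     → -1 -1 1
PUSH 70 → -1 -1 1 70
STORE 2 → -1 -1 1
ADD     → -1 0
MUL     → 0
PUSH 5  → 0 5
DUP     → 0 5 5
STORE 0 → 0 5
OVER    → 0 5 0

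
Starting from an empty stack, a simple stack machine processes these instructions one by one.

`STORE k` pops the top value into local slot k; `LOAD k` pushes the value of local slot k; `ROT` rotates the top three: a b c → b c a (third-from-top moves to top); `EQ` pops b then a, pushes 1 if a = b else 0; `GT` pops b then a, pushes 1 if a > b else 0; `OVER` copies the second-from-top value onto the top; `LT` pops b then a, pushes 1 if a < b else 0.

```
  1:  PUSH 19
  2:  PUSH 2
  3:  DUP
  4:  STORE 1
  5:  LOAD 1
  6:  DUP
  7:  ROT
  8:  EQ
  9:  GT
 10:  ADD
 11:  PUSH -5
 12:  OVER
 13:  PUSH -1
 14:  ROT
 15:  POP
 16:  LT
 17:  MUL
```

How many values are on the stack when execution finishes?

1

PUSH 19 : [19]
PUSH 2  : [19, 2]
DUP     : [19, 2, 2]
STORE 1 : [19, 2]
LOAD 1  : [19, 2, 2]
DUP     : [19, 2, 2, 2]
ROT     : [19, 2, 2, 2]
EQ      : [19, 2, 1]
GT      : [19, 1]
ADD     : [20]
PUSH -5 : [20, -5]
OVER    : [20, -5, 20]
PUSH -1 : [20, -5, 20, -1]
ROT     : [20, 20, -1, -5]
POP     : [20, 20, -1]
LT      : [20, 0]
MUL     : [0]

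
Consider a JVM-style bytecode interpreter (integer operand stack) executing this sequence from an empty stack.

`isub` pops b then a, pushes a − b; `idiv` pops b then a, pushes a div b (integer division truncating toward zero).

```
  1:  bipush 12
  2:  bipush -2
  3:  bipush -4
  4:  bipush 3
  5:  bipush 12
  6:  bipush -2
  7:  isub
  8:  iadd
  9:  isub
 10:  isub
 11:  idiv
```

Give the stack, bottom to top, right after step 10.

[12, 19]

bipush 12 → [12]
bipush -2 → [12, -2]
bipush -4 → [12, -2, -4]
bipush 3  → [12, -2, -4, 3]
bipush 12 → [12, -2, -4, 3, 12]
bipush -2 → [12, -2, -4, 3, 12, -2]
isub      → [12, -2, -4, 3, 14]
iadd      → [12, -2, -4, 17]
isub      → [12, -2, -21]
isub      → [12, 19]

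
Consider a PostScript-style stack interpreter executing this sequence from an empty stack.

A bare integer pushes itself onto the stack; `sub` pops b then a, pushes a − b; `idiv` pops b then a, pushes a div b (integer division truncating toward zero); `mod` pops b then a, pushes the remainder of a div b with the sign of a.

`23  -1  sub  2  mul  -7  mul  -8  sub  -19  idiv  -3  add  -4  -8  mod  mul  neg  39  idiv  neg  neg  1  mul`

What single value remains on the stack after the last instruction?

1

23   : [23]
-1   : [23, -1]
sub  : [24]
2    : [24, 2]
mul  : [48]
-7   : [48, -7]
mul  : [-336]
-8   : [-336, -8]
sub  : [-328]
-19  : [-328, -19]
idiv : [17]
-3   : [17, -3]
add  : [14]
-4   : [14, -4]
-8   : [14, -4, -8]
mod  : [14, -4]
mul  : [-56]
neg  : [56]
39   : [56, 39]
idiv : [1]
neg  : [-1]
neg  : [1]
1    : [1, 1]
mul  : [1]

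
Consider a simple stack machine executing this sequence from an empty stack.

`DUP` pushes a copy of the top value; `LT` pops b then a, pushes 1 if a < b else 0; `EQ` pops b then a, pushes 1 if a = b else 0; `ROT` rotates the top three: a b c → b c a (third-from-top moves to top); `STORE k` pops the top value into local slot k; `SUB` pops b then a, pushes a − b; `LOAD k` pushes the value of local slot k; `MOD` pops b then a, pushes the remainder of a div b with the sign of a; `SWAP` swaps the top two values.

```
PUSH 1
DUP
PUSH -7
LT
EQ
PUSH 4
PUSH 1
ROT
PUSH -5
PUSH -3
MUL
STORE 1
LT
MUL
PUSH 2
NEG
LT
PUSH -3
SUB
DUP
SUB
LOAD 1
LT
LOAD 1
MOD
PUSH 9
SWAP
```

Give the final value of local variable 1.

15

PUSH 1  : [1]
DUP     : [1, 1]
PUSH -7 : [1, 1, -7]
LT      : [1, 0]
EQ      : [0]
PUSH 4  : [0, 4]
PUSH 1  : [0, 4, 1]
ROT     : [4, 1, 0]
PUSH -5 : [4, 1, 0, -5]
PUSH -3 : [4, 1, 0, -5, -3]
MUL     : [4, 1, 0, 15]
STORE 1 : [4, 1, 0]
LT      : [4, 0]
MUL     : [0]
PUSH 2  : [0, 2]
NEG     : [0, -2]
LT      : [0]
PUSH -3 : [0, -3]
SUB     : [3]
DUP     : [3, 3]
SUB     : [0]
LOAD 1  : [0, 15]
LT      : [1]
LOAD 1  : [1, 15]
MOD     : [1]
PUSH 9  : [1, 9]
SWAP    : [9, 1]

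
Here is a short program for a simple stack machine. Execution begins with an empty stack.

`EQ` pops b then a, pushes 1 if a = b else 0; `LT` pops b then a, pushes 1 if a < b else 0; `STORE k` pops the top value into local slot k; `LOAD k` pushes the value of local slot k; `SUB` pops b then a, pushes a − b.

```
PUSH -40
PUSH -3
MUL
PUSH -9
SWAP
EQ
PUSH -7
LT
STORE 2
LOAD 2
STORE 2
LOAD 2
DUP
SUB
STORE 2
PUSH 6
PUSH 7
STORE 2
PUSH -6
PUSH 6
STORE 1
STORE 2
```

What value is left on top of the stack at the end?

6

PUSH -40 -> [-40]
PUSH -3  -> [-40, -3]
MUL      -> [120]
PUSH -9  -> [120, -9]
SWAP     -> [-9, 120]
EQ       -> [0]
PUSH -7  -> [0, -7]
LT       -> [0]
STORE 2  -> []
LOAD 2   -> [0]
STORE 2  -> []
LOAD 2   -> [0]
DUP      -> [0, 0]
SUB      -> [0]
STORE 2  -> []
PUSH 6   -> [6]
PUSH 7   -> [6, 7]
STORE 2  -> [6]
PUSH -6  -> [6, -6]
PUSH 6   -> [6, -6, 6]
STORE 1  -> [6, -6]
STORE 2  -> [6]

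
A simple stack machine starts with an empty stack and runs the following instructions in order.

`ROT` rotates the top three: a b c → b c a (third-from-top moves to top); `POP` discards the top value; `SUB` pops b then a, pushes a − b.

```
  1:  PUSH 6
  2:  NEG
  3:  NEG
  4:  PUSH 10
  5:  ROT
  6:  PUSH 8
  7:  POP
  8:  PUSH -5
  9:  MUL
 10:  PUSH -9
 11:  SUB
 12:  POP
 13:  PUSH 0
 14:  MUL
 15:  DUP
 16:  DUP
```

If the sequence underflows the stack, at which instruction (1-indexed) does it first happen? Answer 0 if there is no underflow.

5

PUSH 6  -> [6]
NEG     -> [-6]
NEG     -> [6]
PUSH 10 -> [6, 10]
ROT  — needs 3 operands, stack has 2 → underflow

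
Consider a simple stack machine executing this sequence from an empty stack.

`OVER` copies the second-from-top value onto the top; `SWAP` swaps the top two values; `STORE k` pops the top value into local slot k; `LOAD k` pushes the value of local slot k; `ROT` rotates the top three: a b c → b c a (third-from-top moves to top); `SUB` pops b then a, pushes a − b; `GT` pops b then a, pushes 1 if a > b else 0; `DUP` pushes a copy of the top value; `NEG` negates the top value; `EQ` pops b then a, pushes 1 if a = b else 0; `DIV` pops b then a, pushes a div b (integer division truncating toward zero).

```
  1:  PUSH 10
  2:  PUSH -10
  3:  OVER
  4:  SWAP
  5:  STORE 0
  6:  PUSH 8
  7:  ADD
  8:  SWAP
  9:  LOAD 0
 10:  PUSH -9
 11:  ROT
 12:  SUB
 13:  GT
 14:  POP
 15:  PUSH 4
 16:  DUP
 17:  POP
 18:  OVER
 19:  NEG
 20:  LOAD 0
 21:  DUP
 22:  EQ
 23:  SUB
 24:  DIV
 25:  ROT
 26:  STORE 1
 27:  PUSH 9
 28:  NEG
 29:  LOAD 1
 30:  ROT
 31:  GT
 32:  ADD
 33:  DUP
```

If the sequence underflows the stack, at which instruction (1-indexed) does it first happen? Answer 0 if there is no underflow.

25

PUSH 10  : [10]
PUSH -10 : [10, -10]
OVER     : [10, -10, 10]
SWAP     : [10, 10, -10]
STORE 0  : [10, 10]
PUSH 8   : [10, 10, 8]
ADD      : [10, 18]
SWAP     : [18, 10]
LOAD 0   : [18, 10, -10]
PUSH -9  : [18, 10, -10, -9]
ROT      : [18, -10, -9, 10]
SUB      : [18, -10, -19]
GT       : [18, 1]
POP      : [18]
PUSH 4   : [18, 4]
DUP      : [18, 4, 4]
POP      : [18, 4]
OVER     : [18, 4, 18]
NEG      : [18, 4, -18]
LOAD 0   : [18, 4, -18, -10]
DUP      : [18, 4, -18, -10, -10]
EQ       : [18, 4, -18, 1]
SUB      : [18, 4, -19]
DIV      : [18, 0]
ROT  — needs 3 operands, stack has 2 → underflow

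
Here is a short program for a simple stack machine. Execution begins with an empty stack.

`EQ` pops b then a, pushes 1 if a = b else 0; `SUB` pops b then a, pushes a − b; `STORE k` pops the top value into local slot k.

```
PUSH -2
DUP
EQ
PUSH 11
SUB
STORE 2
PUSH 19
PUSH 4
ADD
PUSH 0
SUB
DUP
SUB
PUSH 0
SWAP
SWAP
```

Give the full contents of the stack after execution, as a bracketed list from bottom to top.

PUSH -2 → [-2]
DUP     → [-2, -2]
EQ      → [1]
PUSH 11 → [1, 11]
SUB     → [-10]
STORE 2 → []
PUSH 19 → [19]
PUSH 4  → [19, 4]
ADD     → [23]
PUSH 0  → [23, 0]
SUB     → [23]
DUP     → [23, 23]
SUB     → [0]
PUSH 0  → [0, 0]
SWAP    → [0, 0]
SWAP    → [0, 0]

[0, 0]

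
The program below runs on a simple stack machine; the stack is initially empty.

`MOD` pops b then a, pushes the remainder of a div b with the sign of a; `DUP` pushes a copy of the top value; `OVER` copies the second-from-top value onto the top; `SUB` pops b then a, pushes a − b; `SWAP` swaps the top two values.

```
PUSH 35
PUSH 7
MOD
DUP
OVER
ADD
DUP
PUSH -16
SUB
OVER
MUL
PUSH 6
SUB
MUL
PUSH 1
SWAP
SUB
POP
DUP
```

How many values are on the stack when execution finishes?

2

PUSH 35  : [35]
PUSH 7   : [35, 7]
MOD      : [0]
DUP      : [0, 0]
OVER     : [0, 0, 0]
ADD      : [0, 0]
DUP      : [0, 0, 0]
PUSH -16 : [0, 0, 0, -16]
SUB      : [0, 0, 16]
OVER     : [0, 0, 16, 0]
MUL      : [0, 0, 0]
PUSH 6   : [0, 0, 0, 6]
SUB      : [0, 0, -6]
MUL      : [0, 0]
PUSH 1   : [0, 0, 1]
SWAP     : [0, 1, 0]
SUB      : [0, 1]
POP      : [0]
DUP      : [0, 0]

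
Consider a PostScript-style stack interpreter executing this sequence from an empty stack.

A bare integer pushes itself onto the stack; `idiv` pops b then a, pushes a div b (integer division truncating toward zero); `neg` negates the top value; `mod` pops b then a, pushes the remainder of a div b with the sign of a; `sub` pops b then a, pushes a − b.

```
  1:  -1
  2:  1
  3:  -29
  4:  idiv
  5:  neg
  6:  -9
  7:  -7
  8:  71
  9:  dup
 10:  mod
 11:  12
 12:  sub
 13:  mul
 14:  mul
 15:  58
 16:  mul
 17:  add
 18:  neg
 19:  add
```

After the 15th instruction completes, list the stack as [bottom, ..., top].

[-1, 0, -756, 58]

-1    -1
1     -1 1
-29   -1 1 -29
idiv  -1 0
neg   -1 0
-9    -1 0 -9
-7    -1 0 -9 -7
71    -1 0 -9 -7 71
dup   -1 0 -9 -7 71 71
mod   -1 0 -9 -7 0
12    -1 0 -9 -7 0 12
sub   -1 0 -9 -7 -12
mul   -1 0 -9 84
mul   -1 0 -756
58    -1 0 -756 58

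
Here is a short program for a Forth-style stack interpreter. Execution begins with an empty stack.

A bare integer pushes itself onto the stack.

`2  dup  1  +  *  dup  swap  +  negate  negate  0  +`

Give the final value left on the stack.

2       2
dup     2 2
1       2 2 1
+       2 3
*       6
dup     6 6
swap    6 6
+       12
negate  -12
negate  12
0       12 0
+       12

12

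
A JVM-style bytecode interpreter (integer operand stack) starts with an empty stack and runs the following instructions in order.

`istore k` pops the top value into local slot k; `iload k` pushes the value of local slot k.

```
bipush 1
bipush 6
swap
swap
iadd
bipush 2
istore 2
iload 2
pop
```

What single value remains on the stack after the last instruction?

bipush 1 : [1]
bipush 6 : [1, 6]
swap     : [6, 1]
swap     : [1, 6]
iadd     : [7]
bipush 2 : [7, 2]
istore 2 : [7]
iload 2  : [7, 2]
pop      : [7]

7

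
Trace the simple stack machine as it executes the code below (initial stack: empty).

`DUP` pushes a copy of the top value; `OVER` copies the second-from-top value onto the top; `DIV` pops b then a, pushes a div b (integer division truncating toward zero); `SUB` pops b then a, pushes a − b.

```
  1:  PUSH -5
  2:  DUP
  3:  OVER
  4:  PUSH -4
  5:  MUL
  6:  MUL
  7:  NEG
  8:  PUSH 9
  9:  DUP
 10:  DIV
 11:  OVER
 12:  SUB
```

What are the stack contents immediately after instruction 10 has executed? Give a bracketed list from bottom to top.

PUSH -5 : -5
DUP     : -5 -5
OVER    : -5 -5 -5
PUSH -4 : -5 -5 -5 -4
MUL     : -5 -5 20
MUL     : -5 -100
NEG     : -5 100
PUSH 9  : -5 100 9
DUP     : -5 100 9 9
DIV     : -5 100 1

[-5, 100, 1]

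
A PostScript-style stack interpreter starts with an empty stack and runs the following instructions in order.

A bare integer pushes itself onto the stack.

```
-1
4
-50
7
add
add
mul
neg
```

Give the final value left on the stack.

-39

-1  → -1
4   → -1 4
-50 → -1 4 -50
7   → -1 4 -50 7
add → -1 4 -43
add → -1 -39
mul → 39
neg → -39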